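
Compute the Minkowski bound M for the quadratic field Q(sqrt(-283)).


d = -283, d mod 4 = 1, so disc(K) = d = -283; |disc(K)| = 283
Imaginary quadratic field, so n = 2, s = r2 = 1, r1 = 0
M = (n!/n^n) * (4/pi)^s * sqrt(|disc(K)|) = (2!/2^2) * (4/pi)^1 * sqrt(283)
= 0.5 * 1.273240 * 16.822604
= 10.7096

10.7096


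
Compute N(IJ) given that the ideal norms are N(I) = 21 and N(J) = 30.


N(IJ) = N(I) * N(J)
= 21 * 30
= 630

630


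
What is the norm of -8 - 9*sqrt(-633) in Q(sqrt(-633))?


N(a + b*sqrt(d)) = a^2 - d*b^2
= (-8)^2 - (-633)*(-9)^2
= 64 + 51273
= 51337

51337


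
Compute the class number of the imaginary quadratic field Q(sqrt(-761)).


K = Q(sqrt(-761)). d mod 4 = 3, so D = disc(K) = 4d = -3044
h(K) equals the number of primitive reduced positive-definite forms (a, b, c) = a*x^2 + b*x*y + c*y^2 with b^2 - 4ac = D,
where reduced means |b| <= a <= c, with b >= 0 whenever |b| = a or a = c, and primitive means gcd(a, b, c) = 1.
Reduced forces 3a^2 <= |D| = 3044, so 1 <= a <= 31; b must have the parity of D, and c = (b^2 - D)/(4a) must be an integer >= a.
Enumerate a = 1..31, b in [-a, a]:
  a=1: (1, 0, 761)  [1]
  a=2: (2, 2, 381)  [1]
  a=3: (3, -2, 254), (3, 2, 254)  [2]
  a=4: none
  a=5: (5, -4, 153), (5, 4, 153)  [2]
  a=6: (6, -2, 127), (6, 2, 127)  [2]
  a=7: (7, -6, 110), (7, 6, 110)  [2]
  a=8: none
  a=9: (9, -4, 85), (9, 4, 85)  [2]
  a=10: (10, -6, 77), (10, 6, 77)  [2]
  a=11: (11, -6, 70), (11, 6, 70)  [2]
  a=12..13: none
  a=14: (14, -6, 55), (14, 6, 55)  [2]
  a=15: (15, -14, 54), (15, -4, 51), (15, 4, 51), (15, 14, 54)  [4]
  a=16: none
  a=17: (17, -4, 45), (17, 4, 45)  [2]
  a=18: (18, -14, 45), (18, 14, 45)  [2]
  a=19..20: none
  a=21: (21, -20, 41), (21, -8, 37), (21, 8, 37), (21, 20, 41)  [4]
  a=22: (22, -6, 35), (22, 6, 35)  [2]
  a=23..24: none
  a=25: (25, -16, 33), (25, 16, 33)  [2]
  a=26: none
  a=27: (27, -14, 30), (27, 14, 30)  [2]
  a=28: none
  a=29: (29, -28, 33), (29, 28, 33)  [2]
  a=30: (30, -26, 31), (30, 26, 31)  [2]
  a=31: none
Total reduced forms: 1 + 1 + 2 + 2 + 2 + 2 + 2 + 2 + 2 + 2 + 4 + 2 + 2 + 4 + 2 + 2 + 2 + 2 + 2 = 40
h = 40

40


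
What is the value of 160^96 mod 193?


p = 193 is prime and the exponent is (p-1)/2 = 96, so by Euler's criterion 160^96 = (160/193) = +1 or -1 mod 193.
Compute by square-and-multiply:
  96 = 64 + 32 (binary 1100000)
  Repeated squaring mod 193: 160^1 = 160, 160^2 = 124, 160^4 = 129, 160^8 = 43, 160^16 = 112, 160^32 = 192, 160^64 = 1
  160^96 = 160^64 * 160^32 = 1 * 192 mod 193
    1 * 192 = 192 = 192 mod 193
  160^96 = 192 mod 193
Result 192 = p - 1 = -1 mod 193: 160 is a quadratic non-residue mod 193. As a residue in [0, p-1] the value is 192.
160^96 mod 193 = 192

192


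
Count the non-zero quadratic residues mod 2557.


For prime p, the number of non-zero quadratic residues is (p-1)/2.
= (2557-1)/2
= 1278

1278


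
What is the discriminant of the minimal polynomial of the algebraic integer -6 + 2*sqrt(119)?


The element -6 + 2*sqrt(119) has minimal polynomial:
x^2 + 12*x - 440
Discriminant = (12)^2 - 4*(-440)
= 144 + 1760
= 1904

1904


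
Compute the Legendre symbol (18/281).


p = 281 is prime, so compute (18/281) with the reciprocity algorithm (Jacobi-symbol steps: pull out 2s via (2/n), flip via reciprocity, reduce):
  pull out 2: (2/281) = +1  (since 281 mod 8 = 1)
  reciprocity: (9/281) -> +(281/9)
  reduce: (2/9)
  pull out 2: (2/9) = +1  (since 9 mod 8 = 1)
  (1/9) = 1
Product of signs = 1
(18/281) = 1

1


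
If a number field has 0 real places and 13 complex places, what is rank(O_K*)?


By Dirichlet's unit theorem:
rank = r1 + r2 - 1
= 0 + 13 - 1
= 12

12


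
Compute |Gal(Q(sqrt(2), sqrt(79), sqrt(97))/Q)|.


The 3 square roots of distinct primes are multiplicatively independent over Q,
so [K:Q] = 2^3 and Gal(K/Q) is isomorphic to (Z/2Z)^3.
|Gal| = 2^3 = 8

8


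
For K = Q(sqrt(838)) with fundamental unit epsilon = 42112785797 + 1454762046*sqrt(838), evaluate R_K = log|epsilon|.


epsilon = 42112785797 + 1454762046*sqrt(838)
= 8.4226e+10
R = ln(8.4226e+10)
= 25.1568

25.1568


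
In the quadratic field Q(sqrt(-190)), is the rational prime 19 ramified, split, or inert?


K = Q(sqrt(-190)). Since d mod 4 = 2, disc(K) = -760.
Check p | disc: -760 mod 19 = 0.
p divides disc, so p ramifies: (p) = P^2 with e=2, f=1, g=1.
Therefore p is ramified.

ramified


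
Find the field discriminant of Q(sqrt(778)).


For K = Q(sqrt(d)) with d squarefree: disc(K) = d if d = 1 mod 4, and disc(K) = 4d if d = 2 or 3 mod 4.
Here d = 778, and d mod 4 = 2.
d = 2 mod 4, not 1 (O_K = Z[sqrt(d)]), so disc(K) = 4d = 4 * (778) = 3112

3112


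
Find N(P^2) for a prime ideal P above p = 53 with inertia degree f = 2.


N(P^a) = p^(a*f)
= 53^(2*2)
= 53^4
= 7890481

7890481


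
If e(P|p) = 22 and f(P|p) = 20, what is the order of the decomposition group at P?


|D_P| = e * f
= 22 * 20
= 440

440


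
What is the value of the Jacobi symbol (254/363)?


Compute (254/363) via quadratic reciprocity:
  pull out 2: (2/363) = -1  (since 363 mod 8 = 3)
  reciprocity: (127/363) -> -(363/127)
  reduce: (109/127)
  reciprocity: (109/127) -> +(127/109)
  reduce: (18/109)
  pull out 2: (2/109) = -1  (since 109 mod 8 = 5)
  reciprocity: (9/109) -> +(109/9)
  reduce: (1/9)
  (1/9) = 1
Product of signs = -1

-1


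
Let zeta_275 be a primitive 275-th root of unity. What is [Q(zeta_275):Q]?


The degree equals Euler's totient phi(275).
275 = 5^2 * 11
phi(275) = 200

200


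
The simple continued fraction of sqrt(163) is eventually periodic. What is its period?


Run the CF algorithm for sqrt(163).
a_0 = floor(sqrt(163)) = 12; set m_0=0, q_0=1.
Recurrence: m' = q*a - m,  q' = (d - m'^2)/q,  a' = floor((a_0 + m')/q').
  step 1: m=12, q=19, a=1
  step 2: m=7, q=6, a=3
  step 3: m=11, q=7, a=3
  step 4: m=10, q=9, a=2
  step 5: m=8, q=11, a=1
  step 6: m=3, q=14, a=1
  step 7: m=11, q=3, a=7
  step 8: m=10, q=21, a=1
  step 9: m=11, q=2, a=11
  step 10: m=11, q=21, a=1
  step 11: m=10, q=3, a=7
  step 12: m=11, q=14, a=1
  step 13: m=3, q=11, a=1
  step 14: m=8, q=9, a=2
  step 15: m=10, q=7, a=3
  step 16: m=11, q=6, a=3
  step 17: m=7, q=19, a=1
  step 18: m=12, q=1, a=24
a_18 = 2*a_0 = 24, so the period closes here.
sqrt(163) = [12; 1, 3, 3, 2, 1, 1, 7, 1, 11, 1, 7, 1, 1, 2, 3, 3, 1, 24]
Period length = 18

18


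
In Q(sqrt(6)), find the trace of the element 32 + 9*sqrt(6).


Tr(a + b*sqrt(d)) = (a + b*sqrt(d)) + (a - b*sqrt(d)) = 2a
= 2 * (32)
= 64

64


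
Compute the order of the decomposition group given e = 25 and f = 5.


|D_P| = e * f
= 25 * 5
= 125

125


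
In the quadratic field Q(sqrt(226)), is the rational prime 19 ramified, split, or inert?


K = Q(sqrt(226)). Since d mod 4 = 2, disc(K) = 904.
Check p | disc: 904 mod 19 = 11.
p does not divide disc. Compute Legendre symbol (d/p):
17^((19-1)/2) mod 19 = 1
(d/p) = 1, so p splits: (p) = P*P' with e=1, f=1, g=2.
Therefore p is split.

split


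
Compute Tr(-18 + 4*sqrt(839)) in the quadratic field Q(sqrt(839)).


Tr(a + b*sqrt(d)) = (a + b*sqrt(d)) + (a - b*sqrt(d)) = 2a
= 2 * (-18)
= -36

-36


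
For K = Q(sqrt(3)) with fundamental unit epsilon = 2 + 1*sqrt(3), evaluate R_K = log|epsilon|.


epsilon = 2 + 1*sqrt(3)
= 3.7321
R = ln(3.7321)
= 1.3170

1.3170


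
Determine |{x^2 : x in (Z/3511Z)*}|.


For prime p, the number of non-zero quadratic residues is (p-1)/2.
= (3511-1)/2
= 1755

1755


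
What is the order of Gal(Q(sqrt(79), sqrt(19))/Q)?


The 2 square roots of distinct primes are multiplicatively independent over Q,
so [K:Q] = 2^2 and Gal(K/Q) is isomorphic to (Z/2Z)^2.
|Gal| = 2^2 = 4

4


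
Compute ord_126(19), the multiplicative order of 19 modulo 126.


We want ord_126(19), the smallest k >= 1 with 19^k = 1 mod 126.
n = 126 = 2 * 3^2 * 7, phi(126) = 36; the order divides phi(n).
Divisors of 36: 1, 2, 3, 4, 6, 9, 12, 18, 36
Repeated squaring mod 126: 19^1 = 19, 19^2 = 109, 19^4 = 37, 19^8 = 109, 19^16 = 37, 19^32 = 109
Test divisors in increasing order:
  k=1: 19^1 = 19 mod 126
  k=2: 19^2 = 109 mod 126
  k=3: 19^3 = 109 * 19 = 55 mod 126
  k=4: 19^4 = 37 mod 126
  k=6: 19^6 = 37 * 109 = 1 mod 126  <- first divisor giving 1
Order = 6

6


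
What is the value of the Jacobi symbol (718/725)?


Compute (718/725) via quadratic reciprocity:
  pull out 2: (2/725) = -1  (since 725 mod 8 = 5)
  reciprocity: (359/725) -> +(725/359)
  reduce: (7/359)
  reciprocity: (7/359) -> -(359/7)
  reduce: (2/7)
  pull out 2: (2/7) = +1  (since 7 mod 8 = 7)
  (1/7) = 1
Product of signs = 1

1


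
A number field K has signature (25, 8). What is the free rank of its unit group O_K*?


By Dirichlet's unit theorem:
rank = r1 + r2 - 1
= 25 + 8 - 1
= 32

32


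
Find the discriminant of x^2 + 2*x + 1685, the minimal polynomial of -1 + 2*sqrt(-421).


The element -1 + 2*sqrt(-421) has minimal polynomial:
x^2 + 2*x + 1685
Discriminant = (2)^2 - 4*(1685)
= 4 - 6740
= -6736

-6736


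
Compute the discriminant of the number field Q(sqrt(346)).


For K = Q(sqrt(d)) with d squarefree: disc(K) = d if d = 1 mod 4, and disc(K) = 4d if d = 2 or 3 mod 4.
Here d = 346, and d mod 4 = 2.
d = 2 mod 4, not 1 (O_K = Z[sqrt(d)]), so disc(K) = 4d = 4 * (346) = 1384

1384


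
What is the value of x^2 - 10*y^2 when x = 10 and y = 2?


x^2 - d*y^2
= 10^2 - 10*2^2
= 100 - 40
= 60

60


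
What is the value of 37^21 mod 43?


p = 43 is prime and the exponent is (p-1)/2 = 21, so by Euler's criterion 37^21 = (37/43) = +1 or -1 mod 43.
Compute by square-and-multiply:
  21 = 16 + 4 + 1 (binary 10101)
  Repeated squaring mod 43: 37^1 = 37, 37^2 = 36, 37^4 = 6, 37^8 = 36, 37^16 = 6
  37^21 = 37^16 * 37^4 * 37^1 = 6 * 6 * 37 mod 43
    6 * 6 = 36 = 36 mod 43
    36 * 37 = 1332 = 42 mod 43
  37^21 = 42 mod 43
Result 42 = p - 1 = -1 mod 43: 37 is a quadratic non-residue mod 43. As a residue in [0, p-1] the value is 42.
37^21 mod 43 = 42

42


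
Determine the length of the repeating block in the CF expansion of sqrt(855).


Run the CF algorithm for sqrt(855).
a_0 = floor(sqrt(855)) = 29; set m_0=0, q_0=1.
Recurrence: m' = q*a - m,  q' = (d - m'^2)/q,  a' = floor((a_0 + m')/q').
  step 1: m=29, q=14, a=4
  step 2: m=27, q=9, a=6
  step 3: m=27, q=14, a=4
  step 4: m=29, q=1, a=58
a_4 = 2*a_0 = 58, so the period closes here.
sqrt(855) = [29; 4, 6, 4, 58]
Period length = 4

4


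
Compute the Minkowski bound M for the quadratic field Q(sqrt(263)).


d = 263, d mod 4 = 3, so disc(K) = 4d = 1052; |disc(K)| = 1052
Real quadratic field, so n = 2, s = r2 = 0, r1 = 2
M = (n!/n^n) * (4/pi)^s * sqrt(|disc(K)|) = (2!/2^2) * (4/pi)^0 * sqrt(1052)
= 0.5 * 1.000000 * 32.434549
= 16.2173

16.2173


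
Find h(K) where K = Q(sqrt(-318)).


K = Q(sqrt(-318)). d mod 4 = 2, so D = disc(K) = 4d = -1272
h(K) equals the number of primitive reduced positive-definite forms (a, b, c) = a*x^2 + b*x*y + c*y^2 with b^2 - 4ac = D,
where reduced means |b| <= a <= c, with b >= 0 whenever |b| = a or a = c, and primitive means gcd(a, b, c) = 1.
Reduced forces 3a^2 <= |D| = 1272, so 1 <= a <= 20; b must have the parity of D, and c = (b^2 - D)/(4a) must be an integer >= a.
Enumerate a = 1..20, b in [-a, a]:
  a=1: (1, 0, 318)  [1]
  a=2: (2, 0, 159)  [1]
  a=3: (3, 0, 106)  [1]
  a=4..5: none
  a=6: (6, 0, 53)  [1]
  a=7: (7, -4, 46), (7, 4, 46)  [2]
  a=8..10: none
  a=11: (11, -2, 29), (11, 2, 29)  [2]
  a=12..13: none
  a=14: (14, -4, 23), (14, 4, 23)  [2]
  a=15..18: none
  a=19: (19, -18, 21), (19, 18, 21)  [2]
  a=20: none
Total reduced forms: 1 + 1 + 1 + 1 + 2 + 2 + 2 + 2 = 12
h = 12

12


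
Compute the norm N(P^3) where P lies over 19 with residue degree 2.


N(P^a) = p^(a*f)
= 19^(3*2)
= 19^6
= 47045881

47045881


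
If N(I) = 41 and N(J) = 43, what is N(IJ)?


N(IJ) = N(I) * N(J)
= 41 * 43
= 1763

1763


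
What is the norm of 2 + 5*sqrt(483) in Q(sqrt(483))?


N(a + b*sqrt(d)) = a^2 - d*b^2
= (2)^2 - (483)*(5)^2
= 4 - 12075
= -12071

-12071


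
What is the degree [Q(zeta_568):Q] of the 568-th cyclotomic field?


The degree equals Euler's totient phi(568).
568 = 2^3 * 71
phi(568) = 280

280


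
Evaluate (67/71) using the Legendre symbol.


p = 71 is prime, so compute (67/71) with the reciprocity algorithm (Jacobi-symbol steps: pull out 2s via (2/n), flip via reciprocity, reduce):
  reciprocity: (67/71) -> -(71/67)
  reduce: (4/67)
  pull out 2: (2/67) = -1  (since 67 mod 8 = 3)
  pull out 2: (2/67) = -1  (since 67 mod 8 = 3)
  (1/67) = 1
Product of signs = -1
(67/71) = -1

-1


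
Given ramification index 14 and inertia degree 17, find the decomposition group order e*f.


|D_P| = e * f
= 14 * 17
= 238

238


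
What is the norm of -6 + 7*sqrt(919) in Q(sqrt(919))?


N(a + b*sqrt(d)) = a^2 - d*b^2
= (-6)^2 - (919)*(7)^2
= 36 - 45031
= -44995

-44995


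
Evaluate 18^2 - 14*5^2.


x^2 - d*y^2
= 18^2 - 14*5^2
= 324 - 350
= -26

-26


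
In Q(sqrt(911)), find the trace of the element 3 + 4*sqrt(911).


Tr(a + b*sqrt(d)) = (a + b*sqrt(d)) + (a - b*sqrt(d)) = 2a
= 2 * (3)
= 6

6


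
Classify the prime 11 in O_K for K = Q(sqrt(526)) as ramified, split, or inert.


K = Q(sqrt(526)). Since d mod 4 = 2, disc(K) = 2104.
Check p | disc: 2104 mod 11 = 3.
p does not divide disc. Compute Legendre symbol (d/p):
9^((11-1)/2) mod 11 = 1
(d/p) = 1, so p splits: (p) = P*P' with e=1, f=1, g=2.
Therefore p is split.

split


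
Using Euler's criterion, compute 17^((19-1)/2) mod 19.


p = 19 is prime and the exponent is (p-1)/2 = 9, so by Euler's criterion 17^9 = (17/19) = +1 or -1 mod 19.
Compute by square-and-multiply:
  9 = 8 + 1 (binary 1001)
  Repeated squaring mod 19: 17^1 = 17, 17^2 = 4, 17^4 = 16, 17^8 = 9
  17^9 = 17^8 * 17^1 = 9 * 17 mod 19
    9 * 17 = 153 = 1 mod 19
  17^9 = 1 mod 19
Result 1: 17 is a quadratic residue mod 19.
17^9 mod 19 = 1

1


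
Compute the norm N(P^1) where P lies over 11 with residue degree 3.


N(P^a) = p^(a*f)
= 11^(1*3)
= 11^3
= 1331

1331


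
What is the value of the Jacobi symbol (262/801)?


Compute (262/801) via quadratic reciprocity:
  pull out 2: (2/801) = +1  (since 801 mod 8 = 1)
  reciprocity: (131/801) -> +(801/131)
  reduce: (15/131)
  reciprocity: (15/131) -> -(131/15)
  reduce: (11/15)
  reciprocity: (11/15) -> -(15/11)
  reduce: (4/11)
  pull out 2: (2/11) = -1  (since 11 mod 8 = 3)
  pull out 2: (2/11) = -1  (since 11 mod 8 = 3)
  (1/11) = 1
Product of signs = 1

1


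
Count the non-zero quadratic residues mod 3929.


For prime p, the number of non-zero quadratic residues is (p-1)/2.
= (3929-1)/2
= 1964

1964


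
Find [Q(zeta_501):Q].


The degree equals Euler's totient phi(501).
501 = 3 * 167
phi(501) = 332

332


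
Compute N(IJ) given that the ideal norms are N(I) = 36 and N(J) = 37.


N(IJ) = N(I) * N(J)
= 36 * 37
= 1332

1332


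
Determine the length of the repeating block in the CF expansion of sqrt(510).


Run the CF algorithm for sqrt(510).
a_0 = floor(sqrt(510)) = 22; set m_0=0, q_0=1.
Recurrence: m' = q*a - m,  q' = (d - m'^2)/q,  a' = floor((a_0 + m')/q').
  step 1: m=22, q=26, a=1
  step 2: m=4, q=19, a=1
  step 3: m=15, q=15, a=2
  step 4: m=15, q=19, a=1
  step 5: m=4, q=26, a=1
  step 6: m=22, q=1, a=44
a_6 = 2*a_0 = 44, so the period closes here.
sqrt(510) = [22; 1, 1, 2, 1, 1, 44]
Period length = 6

6


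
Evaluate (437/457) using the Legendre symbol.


p = 457 is prime, so compute (437/457) with the reciprocity algorithm (Jacobi-symbol steps: pull out 2s via (2/n), flip via reciprocity, reduce):
  reciprocity: (437/457) -> +(457/437)
  reduce: (20/437)
  pull out 2: (2/437) = -1  (since 437 mod 8 = 5)
  pull out 2: (2/437) = -1  (since 437 mod 8 = 5)
  reciprocity: (5/437) -> +(437/5)
  reduce: (2/5)
  pull out 2: (2/5) = -1  (since 5 mod 8 = 5)
  (1/5) = 1
Product of signs = -1
(437/457) = -1

-1


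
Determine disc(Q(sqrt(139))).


For K = Q(sqrt(d)) with d squarefree: disc(K) = d if d = 1 mod 4, and disc(K) = 4d if d = 2 or 3 mod 4.
Here d = 139, and d mod 4 = 3.
d = 3 mod 4, not 1 (O_K = Z[sqrt(d)]), so disc(K) = 4d = 4 * (139) = 556

556


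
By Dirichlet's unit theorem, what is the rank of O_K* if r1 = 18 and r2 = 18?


By Dirichlet's unit theorem:
rank = r1 + r2 - 1
= 18 + 18 - 1
= 35

35


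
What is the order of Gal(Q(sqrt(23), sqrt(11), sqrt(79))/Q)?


The 3 square roots of distinct primes are multiplicatively independent over Q,
so [K:Q] = 2^3 and Gal(K/Q) is isomorphic to (Z/2Z)^3.
|Gal| = 2^3 = 8

8


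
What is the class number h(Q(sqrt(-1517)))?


K = Q(sqrt(-1517)). d mod 4 = 3, so D = disc(K) = 4d = -6068
h(K) equals the number of primitive reduced positive-definite forms (a, b, c) = a*x^2 + b*x*y + c*y^2 with b^2 - 4ac = D,
where reduced means |b| <= a <= c, with b >= 0 whenever |b| = a or a = c, and primitive means gcd(a, b, c) = 1.
Reduced forces 3a^2 <= |D| = 6068, so 1 <= a <= 44; b must have the parity of D, and c = (b^2 - D)/(4a) must be an integer >= a.
Enumerate a = 1..44, b in [-a, a]:
  a=1: (1, 0, 1517)  [1]
  a=2: (2, 2, 759)  [1]
  a=3: (3, -2, 506), (3, 2, 506)  [2]
  a=4..5: none
  a=6: (6, -2, 253), (6, 2, 253)  [2]
  a=7: (7, -6, 218), (7, 6, 218)  [2]
  a=8: none
  a=9: (9, -4, 169), (9, 4, 169)  [2]
  a=10: none
  a=11: (11, -2, 138), (11, 2, 138)  [2]
  a=12: none
  a=13: (13, -4, 117), (13, 4, 117)  [2]
  a=14: (14, -6, 109), (14, 6, 109)  [2]
  a=15..16: none
  a=17: (17, -16, 93), (17, 16, 93)  [2]
  a=18: (18, -14, 87), (18, 14, 87)  [2]
  a=19..20: none
  a=21: (21, -20, 77), (21, -8, 73), (21, 8, 73), (21, 20, 77)  [4]
  a=22: (22, -2, 69), (22, 2, 69)  [2]
  a=23: (23, -2, 66), (23, 2, 66)  [2]
  a=24..25: none
  a=26: (26, -22, 63), (26, 22, 63)  [2]
  a=27: (27, -14, 58), (27, 14, 58)  [2]
  a=28: none
  a=29: (29, -14, 54), (29, 14, 54)  [2]
  a=30: none
  a=31: (31, -16, 51), (31, 16, 51)  [2]
  a=32: none
  a=33: (33, -20, 49), (33, -2, 46), (33, 2, 46), (33, 20, 49)  [4]
  a=34: (34, -18, 47), (34, 18, 47)  [2]
  a=35..36: none
  a=37: (37, 0, 41)  [1]
  a=38: none
  a=39: (39, -22, 42), (39, 4, 39), (39, 22, 42)  [3]
  a=40..41: none
  a=42: (42, -34, 43), (42, 34, 43)  [2]
  a=43..44: none
Total reduced forms: 1 + 1 + 2 + 2 + 2 + 2 + 2 + 2 + 2 + 2 + 2 + 4 + 2 + 2 + 2 + 2 + 2 + 2 + 4 + 2 + 1 + 3 + 2 = 48
h = 48

48


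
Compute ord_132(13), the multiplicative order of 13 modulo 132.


We want ord_132(13), the smallest k >= 1 with 13^k = 1 mod 132.
n = 132 = 2^2 * 3 * 11, phi(132) = 40; the order divides phi(n).
Divisors of 40: 1, 2, 4, 5, 8, 10, 20, 40
Repeated squaring mod 132: 13^1 = 13, 13^2 = 37, 13^4 = 49, 13^8 = 25, 13^16 = 97, 13^32 = 37
Test divisors in increasing order:
  k=1: 13^1 = 13 mod 132
  k=2: 13^2 = 37 mod 132
  k=4: 13^4 = 49 mod 132
  k=5: 13^5 = 49 * 13 = 109 mod 132
  k=8: 13^8 = 25 mod 132
  k=10: 13^10 = 25 * 37 = 1 mod 132  <- first divisor giving 1
Order = 10

10


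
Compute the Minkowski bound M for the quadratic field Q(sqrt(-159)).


d = -159, d mod 4 = 1, so disc(K) = d = -159; |disc(K)| = 159
Imaginary quadratic field, so n = 2, s = r2 = 1, r1 = 0
M = (n!/n^n) * (4/pi)^s * sqrt(|disc(K)|) = (2!/2^2) * (4/pi)^1 * sqrt(159)
= 0.5 * 1.273240 * 12.609520
= 8.0275

8.0275


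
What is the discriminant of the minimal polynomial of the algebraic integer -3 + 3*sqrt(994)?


The element -3 + 3*sqrt(994) has minimal polynomial:
x^2 + 6*x - 8937
Discriminant = (6)^2 - 4*(-8937)
= 36 + 35748
= 35784

35784


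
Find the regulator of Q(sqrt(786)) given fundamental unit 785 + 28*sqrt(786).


epsilon = 785 + 28*sqrt(786)
= 1569.9994
R = ln(1569.9994)
= 7.3588

7.3588


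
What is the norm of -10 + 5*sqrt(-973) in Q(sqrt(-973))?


N(a + b*sqrt(d)) = a^2 - d*b^2
= (-10)^2 - (-973)*(5)^2
= 100 + 24325
= 24425

24425


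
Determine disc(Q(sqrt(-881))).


For K = Q(sqrt(d)) with d squarefree: disc(K) = d if d = 1 mod 4, and disc(K) = 4d if d = 2 or 3 mod 4.
Here d = -881, and d mod 4 = 3.
d = 3 mod 4, not 1 (O_K = Z[sqrt(d)]), so disc(K) = 4d = 4 * (-881) = -3524

-3524


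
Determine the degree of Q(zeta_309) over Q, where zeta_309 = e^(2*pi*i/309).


The degree equals Euler's totient phi(309).
309 = 3 * 103
phi(309) = 204

204


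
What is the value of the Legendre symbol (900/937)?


p = 937 is prime, so compute (900/937) with the reciprocity algorithm (Jacobi-symbol steps: pull out 2s via (2/n), flip via reciprocity, reduce):
  pull out 2: (2/937) = +1  (since 937 mod 8 = 1)
  pull out 2: (2/937) = +1  (since 937 mod 8 = 1)
  reciprocity: (225/937) -> +(937/225)
  reduce: (37/225)
  reciprocity: (37/225) -> +(225/37)
  reduce: (3/37)
  reciprocity: (3/37) -> +(37/3)
  reduce: (1/3)
  (1/3) = 1
Product of signs = 1
(900/937) = 1

1


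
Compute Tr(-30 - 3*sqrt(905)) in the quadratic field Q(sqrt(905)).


Tr(a + b*sqrt(d)) = (a + b*sqrt(d)) + (a - b*sqrt(d)) = 2a
= 2 * (-30)
= -60

-60


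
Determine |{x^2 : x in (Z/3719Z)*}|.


For prime p, the number of non-zero quadratic residues is (p-1)/2.
= (3719-1)/2
= 1859

1859


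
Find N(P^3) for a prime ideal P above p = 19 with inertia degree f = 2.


N(P^a) = p^(a*f)
= 19^(3*2)
= 19^6
= 47045881

47045881


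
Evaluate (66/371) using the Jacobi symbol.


Compute (66/371) via quadratic reciprocity:
  pull out 2: (2/371) = -1  (since 371 mod 8 = 3)
  reciprocity: (33/371) -> +(371/33)
  reduce: (8/33)
  pull out 2: (2/33) = +1  (since 33 mod 8 = 1)
  pull out 2: (2/33) = +1  (since 33 mod 8 = 1)
  pull out 2: (2/33) = +1  (since 33 mod 8 = 1)
  (1/33) = 1
Product of signs = -1

-1


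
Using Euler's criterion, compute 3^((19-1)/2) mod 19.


p = 19 is prime and the exponent is (p-1)/2 = 9, so by Euler's criterion 3^9 = (3/19) = +1 or -1 mod 19.
Compute by square-and-multiply:
  9 = 8 + 1 (binary 1001)
  Repeated squaring mod 19: 3^1 = 3, 3^2 = 9, 3^4 = 5, 3^8 = 6
  3^9 = 3^8 * 3^1 = 6 * 3 mod 19
    6 * 3 = 18 = 18 mod 19
  3^9 = 18 mod 19
Result 18 = p - 1 = -1 mod 19: 3 is a quadratic non-residue mod 19. As a residue in [0, p-1] the value is 18.
3^9 mod 19 = 18

18


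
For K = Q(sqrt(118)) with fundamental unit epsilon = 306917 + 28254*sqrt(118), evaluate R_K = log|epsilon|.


epsilon = 306917 + 28254*sqrt(118)
= 613834.0000
R = ln(613834.0000)
= 13.3275

13.3275


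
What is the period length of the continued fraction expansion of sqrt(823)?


Run the CF algorithm for sqrt(823).
a_0 = floor(sqrt(823)) = 28; set m_0=0, q_0=1.
Recurrence: m' = q*a - m,  q' = (d - m'^2)/q,  a' = floor((a_0 + m')/q').
  step 1: m=28, q=39, a=1
  step 2: m=11, q=18, a=2
  step 3: m=25, q=11, a=4
  step 4: m=19, q=42, a=1
  step 5: m=23, q=7, a=7
  step 6: m=26, q=21, a=2
  step 7: m=16, q=27, a=1
  step 8: m=11, q=26, a=1
  step 9: m=15, q=23, a=1
  step 10: m=8, q=33, a=1
  step 11: m=25, q=6, a=8
  step 12: m=23, q=49, a=1
  step 13: m=26, q=3, a=18
  step 14: m=28, q=13, a=4
  step 15: m=24, q=19, a=2
  step 16: m=14, q=33, a=1
  step 17: m=19, q=14, a=3
  step 18: m=23, q=21, a=2
  step 19: m=19, q=22, a=2
  step 20: m=25, q=9, a=5
  step 21: m=20, q=47, a=1
  step 22: m=27, q=2, a=27
  step 23: m=27, q=47, a=1
  step 24: m=20, q=9, a=5
  step 25: m=25, q=22, a=2
  step 26: m=19, q=21, a=2
  step 27: m=23, q=14, a=3
  step 28: m=19, q=33, a=1
  step 29: m=14, q=19, a=2
  step 30: m=24, q=13, a=4
  step 31: m=28, q=3, a=18
  step 32: m=26, q=49, a=1
  step 33: m=23, q=6, a=8
  step 34: m=25, q=33, a=1
  step 35: m=8, q=23, a=1
  step 36: m=15, q=26, a=1
  step 37: m=11, q=27, a=1
  step 38: m=16, q=21, a=2
  step 39: m=26, q=7, a=7
  step 40: m=23, q=42, a=1
  step 41: m=19, q=11, a=4
  step 42: m=25, q=18, a=2
  step 43: m=11, q=39, a=1
  step 44: m=28, q=1, a=56
a_44 = 2*a_0 = 56, so the period closes here.
sqrt(823) = [28; 1, 2, 4, 1, 7, 2, 1, 1, 1, 1, 8, 1, 18, 4, 2, 1, 3, 2, 2, 5, 1, 27, 1, 5, 2, 2, 3, 1, 2, 4, 18, 1, 8, 1, 1, 1, 1, 2, 7, 1, 4, 2, 1, 56]
Period length = 44

44


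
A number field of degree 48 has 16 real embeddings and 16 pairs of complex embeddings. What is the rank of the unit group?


By Dirichlet's unit theorem:
rank = r1 + r2 - 1
= 16 + 16 - 1
= 31

31


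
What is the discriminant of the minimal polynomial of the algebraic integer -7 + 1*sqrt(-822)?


The element -7 + 1*sqrt(-822) has minimal polynomial:
x^2 + 14*x + 871
Discriminant = (14)^2 - 4*(871)
= 196 - 3484
= -3288

-3288


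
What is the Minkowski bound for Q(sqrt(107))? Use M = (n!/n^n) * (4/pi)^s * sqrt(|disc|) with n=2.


d = 107, d mod 4 = 3, so disc(K) = 4d = 428; |disc(K)| = 428
Real quadratic field, so n = 2, s = r2 = 0, r1 = 2
M = (n!/n^n) * (4/pi)^s * sqrt(|disc(K)|) = (2!/2^2) * (4/pi)^0 * sqrt(428)
= 0.5 * 1.000000 * 20.688161
= 10.3441

10.3441


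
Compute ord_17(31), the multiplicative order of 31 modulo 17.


We want ord_17(31), the smallest k >= 1 with 31^k = 1 mod 17.
n = 17 = 17, phi(17) = 16; the order divides phi(n).
Divisors of 16: 1, 2, 4, 8, 16
Repeated squaring mod 17: 31^1 = 14, 31^2 = 9, 31^4 = 13, 31^8 = 16, 31^16 = 1
Test divisors in increasing order:
  k=1: 31^1 = 14 mod 17
  k=2: 31^2 = 9 mod 17
  k=4: 31^4 = 13 mod 17
  k=8: 31^8 = 16 mod 17
  k=16: 31^16 = 1 mod 17  <- first divisor giving 1
Order = 16

16


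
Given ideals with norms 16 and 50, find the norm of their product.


N(IJ) = N(I) * N(J)
= 16 * 50
= 800

800


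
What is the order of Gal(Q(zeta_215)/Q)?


|Gal(Q(zeta_215)/Q)| = phi(215)
= 168

168


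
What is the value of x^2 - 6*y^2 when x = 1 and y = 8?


x^2 - d*y^2
= 1^2 - 6*8^2
= 1 - 384
= -383

-383


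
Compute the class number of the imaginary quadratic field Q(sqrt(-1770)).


K = Q(sqrt(-1770)). d mod 4 = 2, so D = disc(K) = 4d = -7080
h(K) equals the number of primitive reduced positive-definite forms (a, b, c) = a*x^2 + b*x*y + c*y^2 with b^2 - 4ac = D,
where reduced means |b| <= a <= c, with b >= 0 whenever |b| = a or a = c, and primitive means gcd(a, b, c) = 1.
Reduced forces 3a^2 <= |D| = 7080, so 1 <= a <= 48; b must have the parity of D, and c = (b^2 - D)/(4a) must be an integer >= a.
Enumerate a = 1..48, b in [-a, a]:
  a=1: (1, 0, 1770)  [1]
  a=2: (2, 0, 885)  [1]
  a=3: (3, 0, 590)  [1]
  a=4: none
  a=5: (5, 0, 354)  [1]
  a=6: (6, 0, 295)  [1]
  a=7: (7, -2, 253), (7, 2, 253)  [2]
  a=8..9: none
  a=10: (10, 0, 177)  [1]
  a=11: (11, -2, 161), (11, 2, 161)  [2]
  a=12..13: none
  a=14: (14, -12, 129), (14, 12, 129)  [2]
  a=15: (15, 0, 118)  [1]
  a=16: none
  a=17: (17, -14, 107), (17, 14, 107)  [2]
  a=18: none
  a=19: (19, -8, 94), (19, 8, 94)  [2]
  a=20: none
  a=21: (21, -12, 86), (21, 12, 86)  [2]
  a=22: (22, -20, 85), (22, 20, 85)  [2]
  a=23: (23, -2, 77), (23, 2, 77)  [2]
  a=24..28: none
  a=29: (29, -24, 66), (29, 24, 66)  [2]
  a=30: (30, 0, 59)  [1]
  a=31: (31, -22, 61), (31, 22, 61)  [2]
  a=32: none
  a=33: (33, -24, 58), (33, 24, 58)  [2]
  a=34: (34, -20, 55), (34, 20, 55)  [2]
  a=35: (35, -30, 57), (35, 30, 57)  [2]
  a=36..37: none
  a=38: (38, -8, 47), (38, 8, 47)  [2]
  a=39..41: none
  a=42: (42, -12, 43), (42, 12, 43)  [2]
  a=43..45: none
  a=46: (46, -44, 49), (46, 44, 49)  [2]
  a=47..48: none
Total reduced forms: 1 + 1 + 1 + 1 + 1 + 2 + 1 + 2 + 2 + 1 + 2 + 2 + 2 + 2 + 2 + 2 + 1 + 2 + 2 + 2 + 2 + 2 + 2 + 2 = 40
h = 40

40


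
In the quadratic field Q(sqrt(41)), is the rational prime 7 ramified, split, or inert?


K = Q(sqrt(41)). Since d mod 4 = 1, disc(K) = 41.
Check p | disc: 41 mod 7 = 6.
p does not divide disc. Compute Legendre symbol (d/p):
6^((7-1)/2) mod 7 = -1
(d/p) = -1, so p is inert: (p) stays prime with e=1, f=2, g=1.
Therefore p is inert.

inert


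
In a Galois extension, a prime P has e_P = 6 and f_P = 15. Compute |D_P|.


|D_P| = e * f
= 6 * 15
= 90

90


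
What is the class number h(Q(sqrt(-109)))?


K = Q(sqrt(-109)). d mod 4 = 3, so D = disc(K) = 4d = -436
h(K) equals the number of primitive reduced positive-definite forms (a, b, c) = a*x^2 + b*x*y + c*y^2 with b^2 - 4ac = D,
where reduced means |b| <= a <= c, with b >= 0 whenever |b| = a or a = c, and primitive means gcd(a, b, c) = 1.
Reduced forces 3a^2 <= |D| = 436, so 1 <= a <= 12; b must have the parity of D, and c = (b^2 - D)/(4a) must be an integer >= a.
Enumerate a = 1..12, b in [-a, a]:
  a=1: (1, 0, 109)  [1]
  a=2: (2, 2, 55)  [1]
  a=3..4: none
  a=5: (5, -2, 22), (5, 2, 22)  [2]
  a=6..9: none
  a=10: (10, -2, 11), (10, 2, 11)  [2]
  a=11..12: none
Total reduced forms: 1 + 1 + 2 + 2 = 6
h = 6

6


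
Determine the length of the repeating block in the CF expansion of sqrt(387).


Run the CF algorithm for sqrt(387).
a_0 = floor(sqrt(387)) = 19; set m_0=0, q_0=1.
Recurrence: m' = q*a - m,  q' = (d - m'^2)/q,  a' = floor((a_0 + m')/q').
  step 1: m=19, q=26, a=1
  step 2: m=7, q=13, a=2
  step 3: m=19, q=2, a=19
  step 4: m=19, q=13, a=2
  step 5: m=7, q=26, a=1
  step 6: m=19, q=1, a=38
a_6 = 2*a_0 = 38, so the period closes here.
sqrt(387) = [19; 1, 2, 19, 2, 1, 38]
Period length = 6

6


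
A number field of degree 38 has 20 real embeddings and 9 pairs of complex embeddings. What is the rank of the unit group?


By Dirichlet's unit theorem:
rank = r1 + r2 - 1
= 20 + 9 - 1
= 28

28


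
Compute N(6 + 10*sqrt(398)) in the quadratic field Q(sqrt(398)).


N(a + b*sqrt(d)) = a^2 - d*b^2
= (6)^2 - (398)*(10)^2
= 36 - 39800
= -39764

-39764


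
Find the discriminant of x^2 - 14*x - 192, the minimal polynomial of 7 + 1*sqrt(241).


The element 7 + 1*sqrt(241) has minimal polynomial:
x^2 - 14*x - 192
Discriminant = (-14)^2 - 4*(-192)
= 196 + 768
= 964

964


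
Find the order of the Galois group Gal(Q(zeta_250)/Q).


|Gal(Q(zeta_250)/Q)| = phi(250)
= 100

100


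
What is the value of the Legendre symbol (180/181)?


p = 181 is prime, so compute (180/181) with the reciprocity algorithm (Jacobi-symbol steps: pull out 2s via (2/n), flip via reciprocity, reduce):
  pull out 2: (2/181) = -1  (since 181 mod 8 = 5)
  pull out 2: (2/181) = -1  (since 181 mod 8 = 5)
  reciprocity: (45/181) -> +(181/45)
  reduce: (1/45)
  (1/45) = 1
Product of signs = 1
(180/181) = 1

1


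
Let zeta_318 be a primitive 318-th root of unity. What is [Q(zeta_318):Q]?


The degree equals Euler's totient phi(318).
318 = 2 * 3 * 53
phi(318) = 104

104


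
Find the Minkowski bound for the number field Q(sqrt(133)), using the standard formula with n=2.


d = 133, d mod 4 = 1, so disc(K) = d = 133; |disc(K)| = 133
Real quadratic field, so n = 2, s = r2 = 0, r1 = 2
M = (n!/n^n) * (4/pi)^s * sqrt(|disc(K)|) = (2!/2^2) * (4/pi)^0 * sqrt(133)
= 0.5 * 1.000000 * 11.532563
= 5.7663

5.7663


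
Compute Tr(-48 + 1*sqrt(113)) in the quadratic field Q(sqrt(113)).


Tr(a + b*sqrt(d)) = (a + b*sqrt(d)) + (a - b*sqrt(d)) = 2a
= 2 * (-48)
= -96

-96


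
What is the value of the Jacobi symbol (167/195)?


Compute (167/195) via quadratic reciprocity:
  reciprocity: (167/195) -> -(195/167)
  reduce: (28/167)
  pull out 2: (2/167) = +1  (since 167 mod 8 = 7)
  pull out 2: (2/167) = +1  (since 167 mod 8 = 7)
  reciprocity: (7/167) -> -(167/7)
  reduce: (6/7)
  pull out 2: (2/7) = +1  (since 7 mod 8 = 7)
  reciprocity: (3/7) -> -(7/3)
  reduce: (1/3)
  (1/3) = 1
Product of signs = -1

-1


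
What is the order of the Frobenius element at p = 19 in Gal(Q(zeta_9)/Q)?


The Frobenius at p in Gal(Q(zeta_n)/Q) = (Z/nZ)* is the class of p, so its order is ord_9(19), the smallest k >= 1 with 19^k = 1 mod 9.
n = 9 = 3^2, phi(9) = 6; the order divides phi(n).
Divisors of 6: 1, 2, 3, 6
Repeated squaring mod 9: 19^1 = 1, 19^2 = 1, 19^4 = 1
Test divisors in increasing order:
  k=1: 19^1 = 1 mod 9  <- first divisor giving 1
Order = 1

1


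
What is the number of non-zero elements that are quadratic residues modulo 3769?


For prime p, the number of non-zero quadratic residues is (p-1)/2.
= (3769-1)/2
= 1884

1884


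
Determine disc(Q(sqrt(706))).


For K = Q(sqrt(d)) with d squarefree: disc(K) = d if d = 1 mod 4, and disc(K) = 4d if d = 2 or 3 mod 4.
Here d = 706, and d mod 4 = 2.
d = 2 mod 4, not 1 (O_K = Z[sqrt(d)]), so disc(K) = 4d = 4 * (706) = 2824

2824


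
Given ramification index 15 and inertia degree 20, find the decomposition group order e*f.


|D_P| = e * f
= 15 * 20
= 300

300


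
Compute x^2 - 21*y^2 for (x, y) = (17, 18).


x^2 - d*y^2
= 17^2 - 21*18^2
= 289 - 6804
= -6515

-6515


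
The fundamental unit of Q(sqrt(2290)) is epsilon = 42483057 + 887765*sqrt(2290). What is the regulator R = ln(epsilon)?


epsilon = 42483057 + 887765*sqrt(2290)
= 8.4966e+07
R = ln(8.4966e+07)
= 18.2578

18.2578


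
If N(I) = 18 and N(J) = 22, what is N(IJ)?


N(IJ) = N(I) * N(J)
= 18 * 22
= 396

396


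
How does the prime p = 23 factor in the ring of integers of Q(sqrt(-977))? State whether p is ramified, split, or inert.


K = Q(sqrt(-977)). Since d mod 4 = 3, disc(K) = -3908.
Check p | disc: -3908 mod 23 = 2.
p does not divide disc. Compute Legendre symbol (d/p):
12^((23-1)/2) mod 23 = 1
(d/p) = 1, so p splits: (p) = P*P' with e=1, f=1, g=2.
Therefore p is split.

split


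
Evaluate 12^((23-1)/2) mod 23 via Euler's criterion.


p = 23 is prime and the exponent is (p-1)/2 = 11, so by Euler's criterion 12^11 = (12/23) = +1 or -1 mod 23.
Compute by square-and-multiply:
  11 = 8 + 2 + 1 (binary 1011)
  Repeated squaring mod 23: 12^1 = 12, 12^2 = 6, 12^4 = 13, 12^8 = 8
  12^11 = 12^8 * 12^2 * 12^1 = 8 * 6 * 12 mod 23
    8 * 6 = 48 = 2 mod 23
    2 * 12 = 24 = 1 mod 23
  12^11 = 1 mod 23
Result 1: 12 is a quadratic residue mod 23.
12^11 mod 23 = 1

1


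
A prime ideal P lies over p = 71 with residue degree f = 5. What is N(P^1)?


N(P^a) = p^(a*f)
= 71^(1*5)
= 71^5
= 1804229351

1804229351


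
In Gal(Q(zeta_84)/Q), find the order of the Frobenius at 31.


The Frobenius at p in Gal(Q(zeta_n)/Q) = (Z/nZ)* is the class of p, so its order is ord_84(31), the smallest k >= 1 with 31^k = 1 mod 84.
n = 84 = 2^2 * 3 * 7, phi(84) = 24; the order divides phi(n).
Divisors of 24: 1, 2, 3, 4, 6, 8, 12, 24
Repeated squaring mod 84: 31^1 = 31, 31^2 = 37, 31^4 = 25, 31^8 = 37, 31^16 = 25
Test divisors in increasing order:
  k=1: 31^1 = 31 mod 84
  k=2: 31^2 = 37 mod 84
  k=3: 31^3 = 37 * 31 = 55 mod 84
  k=4: 31^4 = 25 mod 84
  k=6: 31^6 = 25 * 37 = 1 mod 84  <- first divisor giving 1
Order = 6

6


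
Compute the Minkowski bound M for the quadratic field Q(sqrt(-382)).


d = -382, d mod 4 = 2, so disc(K) = 4d = -1528; |disc(K)| = 1528
Imaginary quadratic field, so n = 2, s = r2 = 1, r1 = 0
M = (n!/n^n) * (4/pi)^s * sqrt(|disc(K)|) = (2!/2^2) * (4/pi)^1 * sqrt(1528)
= 0.5 * 1.273240 * 39.089641
= 24.8852

24.8852


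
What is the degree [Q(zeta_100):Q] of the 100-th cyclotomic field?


The degree equals Euler's totient phi(100).
100 = 2^2 * 5^2
phi(100) = 40

40


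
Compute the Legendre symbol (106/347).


p = 347 is prime, so compute (106/347) with the reciprocity algorithm (Jacobi-symbol steps: pull out 2s via (2/n), flip via reciprocity, reduce):
  pull out 2: (2/347) = -1  (since 347 mod 8 = 3)
  reciprocity: (53/347) -> +(347/53)
  reduce: (29/53)
  reciprocity: (29/53) -> +(53/29)
  reduce: (24/29)
  pull out 2: (2/29) = -1  (since 29 mod 8 = 5)
  pull out 2: (2/29) = -1  (since 29 mod 8 = 5)
  pull out 2: (2/29) = -1  (since 29 mod 8 = 5)
  reciprocity: (3/29) -> +(29/3)
  reduce: (2/3)
  pull out 2: (2/3) = -1  (since 3 mod 8 = 3)
  (1/3) = 1
Product of signs = -1
(106/347) = -1

-1


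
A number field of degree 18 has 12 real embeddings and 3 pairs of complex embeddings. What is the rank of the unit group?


By Dirichlet's unit theorem:
rank = r1 + r2 - 1
= 12 + 3 - 1
= 14

14


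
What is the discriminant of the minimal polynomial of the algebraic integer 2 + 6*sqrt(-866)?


The element 2 + 6*sqrt(-866) has minimal polynomial:
x^2 - 4*x + 31180
Discriminant = (-4)^2 - 4*(31180)
= 16 - 124720
= -124704

-124704


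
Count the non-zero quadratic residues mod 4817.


For prime p, the number of non-zero quadratic residues is (p-1)/2.
= (4817-1)/2
= 2408

2408


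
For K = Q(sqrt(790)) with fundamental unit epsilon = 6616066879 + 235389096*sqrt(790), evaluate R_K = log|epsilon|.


epsilon = 6616066879 + 235389096*sqrt(790)
= 1.3232e+10
R = ln(1.3232e+10)
= 23.3059

23.3059


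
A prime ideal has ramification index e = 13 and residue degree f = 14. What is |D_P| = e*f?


|D_P| = e * f
= 13 * 14
= 182

182


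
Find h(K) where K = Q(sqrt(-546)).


K = Q(sqrt(-546)). d mod 4 = 2, so D = disc(K) = 4d = -2184
h(K) equals the number of primitive reduced positive-definite forms (a, b, c) = a*x^2 + b*x*y + c*y^2 with b^2 - 4ac = D,
where reduced means |b| <= a <= c, with b >= 0 whenever |b| = a or a = c, and primitive means gcd(a, b, c) = 1.
Reduced forces 3a^2 <= |D| = 2184, so 1 <= a <= 26; b must have the parity of D, and c = (b^2 - D)/(4a) must be an integer >= a.
Enumerate a = 1..26, b in [-a, a]:
  a=1: (1, 0, 546)  [1]
  a=2: (2, 0, 273)  [1]
  a=3: (3, 0, 182)  [1]
  a=4: none
  a=5: (5, -4, 110), (5, 4, 110)  [2]
  a=6: (6, 0, 91)  [1]
  a=7: (7, 0, 78)  [1]
  a=8..9: none
  a=10: (10, -4, 55), (10, 4, 55)  [2]
  a=11: (11, -4, 50), (11, 4, 50)  [2]
  a=12: none
  a=13: (13, 0, 42)  [1]
  a=14: (14, 0, 39)  [1]
  a=15: (15, -6, 37), (15, 6, 37)  [2]
  a=16: none
  a=17: (17, -14, 35), (17, 14, 35)  [2]
  a=18: none
  a=19: (19, -18, 33), (19, 18, 33)  [2]
  a=20: none
  a=21: (21, 0, 26)  [1]
  a=22: (22, -4, 25), (22, 4, 25)  [2]
  a=23: (23, -22, 29), (23, 22, 29)  [2]
  a=24..26: none
Total reduced forms: 1 + 1 + 1 + 2 + 1 + 1 + 2 + 2 + 1 + 1 + 2 + 2 + 2 + 1 + 2 + 2 = 24
h = 24

24


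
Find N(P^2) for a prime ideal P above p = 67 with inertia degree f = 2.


N(P^a) = p^(a*f)
= 67^(2*2)
= 67^4
= 20151121

20151121


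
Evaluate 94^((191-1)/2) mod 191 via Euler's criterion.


p = 191 is prime and the exponent is (p-1)/2 = 95, so by Euler's criterion 94^95 = (94/191) = +1 or -1 mod 191.
Compute by square-and-multiply:
  95 = 64 + 16 + 8 + 4 + 2 + 1 (binary 1011111)
  Repeated squaring mod 191: 94^1 = 94, 94^2 = 50, 94^4 = 17, 94^8 = 98, 94^16 = 54, 94^32 = 51, 94^64 = 118
  94^95 = 94^64 * 94^16 * 94^8 * 94^4 * 94^2 * 94^1 = 118 * 54 * 98 * 17 * 50 * 94 mod 191
    118 * 54 = 6372 = 69 mod 191
    69 * 98 = 6762 = 77 mod 191
    77 * 17 = 1309 = 163 mod 191
    163 * 50 = 8150 = 128 mod 191
    128 * 94 = 12032 = 190 mod 191
  94^95 = 190 mod 191
Result 190 = p - 1 = -1 mod 191: 94 is a quadratic non-residue mod 191. As a residue in [0, p-1] the value is 190.
94^95 mod 191 = 190

190


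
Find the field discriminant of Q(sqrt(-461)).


For K = Q(sqrt(d)) with d squarefree: disc(K) = d if d = 1 mod 4, and disc(K) = 4d if d = 2 or 3 mod 4.
Here d = -461, and d mod 4 = 3.
d = 3 mod 4, not 1 (O_K = Z[sqrt(d)]), so disc(K) = 4d = 4 * (-461) = -1844

-1844


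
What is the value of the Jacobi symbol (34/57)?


Compute (34/57) via quadratic reciprocity:
  pull out 2: (2/57) = +1  (since 57 mod 8 = 1)
  reciprocity: (17/57) -> +(57/17)
  reduce: (6/17)
  pull out 2: (2/17) = +1  (since 17 mod 8 = 1)
  reciprocity: (3/17) -> +(17/3)
  reduce: (2/3)
  pull out 2: (2/3) = -1  (since 3 mod 8 = 3)
  (1/3) = 1
Product of signs = -1

-1


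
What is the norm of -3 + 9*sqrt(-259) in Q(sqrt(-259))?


N(a + b*sqrt(d)) = a^2 - d*b^2
= (-3)^2 - (-259)*(9)^2
= 9 + 20979
= 20988

20988


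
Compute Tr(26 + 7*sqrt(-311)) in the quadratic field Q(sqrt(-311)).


Tr(a + b*sqrt(d)) = (a + b*sqrt(d)) + (a - b*sqrt(d)) = 2a
= 2 * (26)
= 52

52


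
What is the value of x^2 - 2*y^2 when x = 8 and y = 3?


x^2 - d*y^2
= 8^2 - 2*3^2
= 64 - 18
= 46

46


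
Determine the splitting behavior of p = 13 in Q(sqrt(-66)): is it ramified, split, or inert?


K = Q(sqrt(-66)). Since d mod 4 = 2, disc(K) = -264.
Check p | disc: -264 mod 13 = 9.
p does not divide disc. Compute Legendre symbol (d/p):
12^((13-1)/2) mod 13 = 1
(d/p) = 1, so p splits: (p) = P*P' with e=1, f=1, g=2.
Therefore p is split.

split


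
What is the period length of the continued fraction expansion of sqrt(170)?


Run the CF algorithm for sqrt(170).
a_0 = floor(sqrt(170)) = 13; set m_0=0, q_0=1.
Recurrence: m' = q*a - m,  q' = (d - m'^2)/q,  a' = floor((a_0 + m')/q').
  step 1: m=13, q=1, a=26
a_1 = 2*a_0 = 26, so the period closes here.
sqrt(170) = [13; 26]
Period length = 1

1
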